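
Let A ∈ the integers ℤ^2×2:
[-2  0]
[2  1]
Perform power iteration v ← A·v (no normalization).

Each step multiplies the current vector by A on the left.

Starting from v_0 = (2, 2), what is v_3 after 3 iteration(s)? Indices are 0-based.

v_3 = (-16, 14)

v_0 = (2, 2).
v_1 = A·v_0 = (-4, 6).
v_2 = A·v_1 = (8, -2).
v_3 = A·v_2 = (-16, 14).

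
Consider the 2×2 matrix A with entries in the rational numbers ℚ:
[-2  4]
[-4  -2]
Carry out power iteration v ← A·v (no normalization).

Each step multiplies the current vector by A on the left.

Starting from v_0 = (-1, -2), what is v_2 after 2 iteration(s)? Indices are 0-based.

v_2 = (44, 8)

v_0 = (-1, -2).
v_1 = A·v_0 = (-6, 8).
v_2 = A·v_1 = (44, 8).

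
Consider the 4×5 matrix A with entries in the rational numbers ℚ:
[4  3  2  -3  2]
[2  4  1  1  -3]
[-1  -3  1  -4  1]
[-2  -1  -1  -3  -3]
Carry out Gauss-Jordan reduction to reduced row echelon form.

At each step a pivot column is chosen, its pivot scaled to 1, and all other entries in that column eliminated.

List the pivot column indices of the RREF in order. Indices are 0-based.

pivot columns: 0, 1, 2, 3

pivot(0,0)=4: scale R0 → (1, 3/4, 1/2, -3/4, 1/2)
  clear (1,0): R1 −= (2)R0 → (0, 5/2, 0, 5/2, -4)
  clear (2,0): R2 −= (-1)R0 → (0, -9/4, 3/2, -19/4, 3/2)
  clear (3,0): R3 −= (-2)R0 → (0, 1/2, 0, -9/2, -2)
pivot(1,1)=5/2: scale R1 → (0, 1, 0, 1, -8/5)
  clear (0,1): R0 −= (3/4)R1 → (1, 0, 1/2, -3/2, 17/10)
  clear (2,1): R2 −= (-9/4)R1 → (0, 0, 3/2, -5/2, -21/10)
  clear (3,1): R3 −= (1/2)R1 → (0, 0, 0, -5, -6/5)
pivot(2,2)=3/2: scale R2 → (0, 0, 1, -5/3, -7/5)
  clear (0,2): R0 −= (1/2)R2 → (1, 0, 0, -2/3, 12/5)
pivot(3,3)=-5: scale R3 → (0, 0, 0, 1, 6/25)
  clear (0,3): R0 −= (-2/3)R3 → (1, 0, 0, 0, 64/25)
  clear (1,3): R1 −= (1)R3 → (0, 1, 0, 0, -46/25)
  clear (2,3): R2 −= (-5/3)R3 → (0, 0, 1, 0, -1)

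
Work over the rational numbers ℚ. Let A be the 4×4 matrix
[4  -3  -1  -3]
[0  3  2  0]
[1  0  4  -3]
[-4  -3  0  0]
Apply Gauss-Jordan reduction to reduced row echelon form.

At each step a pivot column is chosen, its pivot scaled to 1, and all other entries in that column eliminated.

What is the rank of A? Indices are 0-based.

[1] R0 /= 4  ⇒  (1, -3/4, -1/4, -3/4)
     R2 -= 1·R0  ⇒  (0, 3/4, 17/4, -9/4)
     R3 -= -4·R0  ⇒  (0, -6, -1, -3)
[2] R1 /= 3  ⇒  (0, 1, 2/3, 0)
     R0 -= -3/4·R1  ⇒  (1, 0, 1/4, -3/4)
     R2 -= 3/4·R1  ⇒  (0, 0, 15/4, -9/4)
     R3 -= -6·R1  ⇒  (0, 0, 3, -3)
[3] R2 /= 15/4  ⇒  (0, 0, 1, -3/5)
     R0 -= 1/4·R2  ⇒  (1, 0, 0, -3/5)
     R1 -= 2/3·R2  ⇒  (0, 1, 0, 2/5)
     R3 -= 3·R2  ⇒  (0, 0, 0, -6/5)
[4] R3 /= -6/5  ⇒  (0, 0, 0, 1)
     R0 -= -3/5·R3  ⇒  (1, 0, 0, 0)
     R1 -= 2/5·R3  ⇒  (0, 1, 0, 0)
     R2 -= -3/5·R3  ⇒  (0, 0, 1, 0)

rank = 4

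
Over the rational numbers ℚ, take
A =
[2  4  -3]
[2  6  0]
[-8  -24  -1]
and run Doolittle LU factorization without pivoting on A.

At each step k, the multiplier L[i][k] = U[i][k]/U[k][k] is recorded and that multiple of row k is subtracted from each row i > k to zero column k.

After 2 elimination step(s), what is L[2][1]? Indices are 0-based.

Step 1: pivot at (0,0) is 2.
  row1 ← row1 − (1)·row0  ⇒  L[1][0]=1, U row1=(0, 2, 3)
  row2 ← row2 − (-4)·row0  ⇒  L[2][0]=-4, U row2=(0, -8, -13)
Step 2: pivot at (1,1) is 2.
  row2 ← row2 − (-4)·row1  ⇒  L[2][1]=-4, U row2=(0, 0, -1)

L[2][1] = -4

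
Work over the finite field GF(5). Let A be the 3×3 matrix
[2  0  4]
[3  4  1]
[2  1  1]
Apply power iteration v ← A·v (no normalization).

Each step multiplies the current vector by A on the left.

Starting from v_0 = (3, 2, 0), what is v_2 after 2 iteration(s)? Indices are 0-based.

v_2 = (4, 4, 2)

v_0 = (3, 2, 0).
v_1 = A·v_0 = (1, 2, 3).
v_2 = A·v_1 = (4, 4, 2).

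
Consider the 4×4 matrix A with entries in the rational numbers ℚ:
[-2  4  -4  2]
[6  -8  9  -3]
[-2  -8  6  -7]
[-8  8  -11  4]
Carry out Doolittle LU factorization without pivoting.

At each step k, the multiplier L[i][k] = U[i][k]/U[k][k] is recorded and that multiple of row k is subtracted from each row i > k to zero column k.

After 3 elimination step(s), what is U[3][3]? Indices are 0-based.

[col 0] pivot -2
  R1 -= -3*R0 → (0, 4, -3, 3)  (L[1][0] := -3)
  R2 -= 1*R0 → (0, -12, 10, -9)  (L[2][0] := 1)
  R3 -= 4*R0 → (0, -8, 5, -4)  (L[3][0] := 4)
[col 1] pivot 4
  R2 -= -3*R1 → (0, 0, 1, 0)  (L[2][1] := -3)
  R3 -= -2*R1 → (0, 0, -1, 2)  (L[3][1] := -2)
[col 2] pivot 1
  R3 -= -1*R2 → (0, 0, 0, 2)  (L[3][2] := -1)

U[3][3] = 2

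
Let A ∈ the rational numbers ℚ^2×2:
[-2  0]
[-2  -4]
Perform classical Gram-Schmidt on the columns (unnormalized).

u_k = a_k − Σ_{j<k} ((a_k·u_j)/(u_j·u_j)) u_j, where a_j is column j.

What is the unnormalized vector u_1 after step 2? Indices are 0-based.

u_1 = (2, -2)

Step 1: u_0 = a_0 = (-2, -2).
Step 2: u_1 = a_1 − (1)·u_0 = (2, -2).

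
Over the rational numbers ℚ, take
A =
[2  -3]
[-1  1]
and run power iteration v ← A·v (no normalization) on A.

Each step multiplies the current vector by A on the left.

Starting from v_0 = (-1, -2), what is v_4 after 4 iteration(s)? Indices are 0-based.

v_4 = (122, -53)

v_0 = (-1, -2).
v_1 = A·v_0 = (4, -1).
v_2 = A·v_1 = (11, -5).
v_3 = A·v_2 = (37, -16).
v_4 = A·v_3 = (122, -53).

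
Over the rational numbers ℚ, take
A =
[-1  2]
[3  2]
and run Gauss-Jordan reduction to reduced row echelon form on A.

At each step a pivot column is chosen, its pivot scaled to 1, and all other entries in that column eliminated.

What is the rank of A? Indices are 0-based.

pivot(0,0)=-1: scale R0 → (1, -2)
  clear (1,0): R1 −= (3)R0 → (0, 8)
pivot(1,1)=8: scale R1 → (0, 1)
  clear (0,1): R0 −= (-2)R1 → (1, 0)

rank = 2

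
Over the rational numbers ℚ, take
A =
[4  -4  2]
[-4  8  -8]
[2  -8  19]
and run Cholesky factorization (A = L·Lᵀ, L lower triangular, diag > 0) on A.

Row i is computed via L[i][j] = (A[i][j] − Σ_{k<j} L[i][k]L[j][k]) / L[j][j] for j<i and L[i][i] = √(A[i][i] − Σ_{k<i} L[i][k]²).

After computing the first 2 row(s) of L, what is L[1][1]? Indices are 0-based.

L[1][1] = 2

Step 1: L[0][0] = √(4) = 2.
  L[1][0] = (-4) / L[0][0] = -2.
Step 2: L[1][1] = √(4) = 2.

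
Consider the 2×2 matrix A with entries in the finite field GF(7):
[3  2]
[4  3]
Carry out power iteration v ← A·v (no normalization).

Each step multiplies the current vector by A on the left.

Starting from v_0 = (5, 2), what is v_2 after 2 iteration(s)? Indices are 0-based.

v_0 = (5, 2).
v_1 = A·v_0 = (5, 5).
v_2 = A·v_1 = (4, 0).

v_2 = (4, 0)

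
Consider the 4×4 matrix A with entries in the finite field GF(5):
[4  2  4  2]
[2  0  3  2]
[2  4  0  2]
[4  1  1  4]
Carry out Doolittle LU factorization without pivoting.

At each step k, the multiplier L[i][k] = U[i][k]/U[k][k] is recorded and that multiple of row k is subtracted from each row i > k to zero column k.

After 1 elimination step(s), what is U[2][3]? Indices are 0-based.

[col 0] pivot 4
  R1 -= 3*R0 → (0, 4, 1, 1)  (L[1][0] := 3)
  R2 -= 3*R0 → (0, 3, 3, 1)  (L[2][0] := 3)
  R3 -= 1*R0 → (0, 4, 2, 2)  (L[3][0] := 1)

U[2][3] = 1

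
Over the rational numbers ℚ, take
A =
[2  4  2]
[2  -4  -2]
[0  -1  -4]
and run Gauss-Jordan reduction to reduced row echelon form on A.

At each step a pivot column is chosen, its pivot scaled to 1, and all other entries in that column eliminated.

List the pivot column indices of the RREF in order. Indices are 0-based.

[1] R0 /= 2  ⇒  (1, 2, 1)
     R1 -= 2·R0  ⇒  (0, -8, -4)
[2] R1 /= -8  ⇒  (0, 1, 1/2)
     R0 -= 2·R1  ⇒  (1, 0, 0)
     R2 -= -1·R1  ⇒  (0, 0, -7/2)
[3] R2 /= -7/2  ⇒  (0, 0, 1)
     R1 -= 1/2·R2  ⇒  (0, 1, 0)

pivot columns: 0, 1, 2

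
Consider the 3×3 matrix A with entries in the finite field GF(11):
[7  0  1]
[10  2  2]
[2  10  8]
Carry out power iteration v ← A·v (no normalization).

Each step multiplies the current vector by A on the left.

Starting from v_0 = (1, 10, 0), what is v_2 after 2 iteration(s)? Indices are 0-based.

v_2 = (8, 4, 8)

v_0 = (1, 10, 0).
v_1 = A·v_0 = (7, 8, 3).
v_2 = A·v_1 = (8, 4, 8).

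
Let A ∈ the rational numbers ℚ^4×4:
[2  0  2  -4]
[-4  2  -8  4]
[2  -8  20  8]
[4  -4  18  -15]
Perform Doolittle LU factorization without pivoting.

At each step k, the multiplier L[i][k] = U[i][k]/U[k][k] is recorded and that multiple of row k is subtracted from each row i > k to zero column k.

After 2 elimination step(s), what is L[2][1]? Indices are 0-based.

L[2][1] = -4

[col 0] pivot 2
  R1 -= -2*R0 → (0, 2, -4, -4)  (L[1][0] := -2)
  R2 -= 1*R0 → (0, -8, 18, 12)  (L[2][0] := 1)
  R3 -= 2*R0 → (0, -4, 14, -7)  (L[3][0] := 2)
[col 1] pivot 2
  R2 -= -4*R1 → (0, 0, 2, -4)  (L[2][1] := -4)
  R3 -= -2*R1 → (0, 0, 6, -15)  (L[3][1] := -2)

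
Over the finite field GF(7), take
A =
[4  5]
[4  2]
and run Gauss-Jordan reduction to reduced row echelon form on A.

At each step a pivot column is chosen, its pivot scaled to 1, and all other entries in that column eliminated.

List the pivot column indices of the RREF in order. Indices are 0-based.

pivot columns: 0, 1

pivot(0,0)=4: scale R0 → (1, 3)
  clear (1,0): R1 −= (4)R0 → (0, 4)
pivot(1,1)=4: scale R1 → (0, 1)
  clear (0,1): R0 −= (3)R1 → (1, 0)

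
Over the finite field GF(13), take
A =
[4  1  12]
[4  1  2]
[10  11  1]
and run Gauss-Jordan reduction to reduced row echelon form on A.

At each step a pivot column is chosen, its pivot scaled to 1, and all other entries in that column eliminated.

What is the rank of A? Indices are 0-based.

[1] R0 /= 4  ⇒  (1, 10, 3)
     R1 -= 4·R0  ⇒  (0, 0, 3)
     R2 -= 10·R0  ⇒  (0, 2, 10)
[2] R1 <-> R2
[2] R1 /= 2  ⇒  (0, 1, 5)
     R0 -= 10·R1  ⇒  (1, 0, 5)
[3] R2 /= 3  ⇒  (0, 0, 1)
     R0 -= 5·R2  ⇒  (1, 0, 0)
     R1 -= 5·R2  ⇒  (0, 1, 0)

rank = 3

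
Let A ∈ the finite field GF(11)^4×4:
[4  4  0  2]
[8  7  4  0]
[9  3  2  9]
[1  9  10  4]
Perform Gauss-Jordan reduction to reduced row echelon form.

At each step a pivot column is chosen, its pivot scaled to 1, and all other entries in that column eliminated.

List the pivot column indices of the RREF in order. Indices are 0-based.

pivot columns: 0, 1, 2, 3

pivot(0,0)=4: scale R0 → (1, 1, 0, 6)
  clear (1,0): R1 −= (8)R0 → (0, 10, 4, 7)
  clear (2,0): R2 −= (9)R0 → (0, 5, 2, 10)
  clear (3,0): R3 −= (1)R0 → (0, 8, 10, 9)
pivot(1,1)=10: scale R1 → (0, 1, 7, 4)
  clear (0,1): R0 −= (1)R1 → (1, 0, 4, 2)
  clear (2,1): R2 −= (5)R1 → (0, 0, 0, 1)
  clear (3,1): R3 −= (8)R1 → (0, 0, 9, 10)
pivot(2,2): swap R2↔R3
pivot(2,2)=9: scale R2 → (0, 0, 1, 6)
  clear (0,2): R0 −= (4)R2 → (1, 0, 0, 0)
  clear (1,2): R1 −= (7)R2 → (0, 1, 0, 6)
pivot(3,3)=1: scale R3 → (0, 0, 0, 1)
  clear (1,3): R1 −= (6)R3 → (0, 1, 0, 0)
  clear (2,3): R2 −= (6)R3 → (0, 0, 1, 0)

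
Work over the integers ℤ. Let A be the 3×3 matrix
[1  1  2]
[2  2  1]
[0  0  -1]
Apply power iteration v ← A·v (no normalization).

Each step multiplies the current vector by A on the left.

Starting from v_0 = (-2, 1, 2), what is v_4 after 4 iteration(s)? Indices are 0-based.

v_0 = (-2, 1, 2).
v_1 = A·v_0 = (3, 0, -2).
v_2 = A·v_1 = (-1, 4, 2).
v_3 = A·v_2 = (7, 8, -2).
v_4 = A·v_3 = (11, 28, 2).

v_4 = (11, 28, 2)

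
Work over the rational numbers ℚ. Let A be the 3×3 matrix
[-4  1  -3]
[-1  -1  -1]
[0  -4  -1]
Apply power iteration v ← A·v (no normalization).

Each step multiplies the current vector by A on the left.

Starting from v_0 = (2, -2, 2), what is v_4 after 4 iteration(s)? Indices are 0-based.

v_0 = (2, -2, 2).
v_1 = A·v_0 = (-16, -2, 6).
v_2 = A·v_1 = (44, 12, 2).
v_3 = A·v_2 = (-170, -58, -50).
v_4 = A·v_3 = (772, 278, 282).

v_4 = (772, 278, 282)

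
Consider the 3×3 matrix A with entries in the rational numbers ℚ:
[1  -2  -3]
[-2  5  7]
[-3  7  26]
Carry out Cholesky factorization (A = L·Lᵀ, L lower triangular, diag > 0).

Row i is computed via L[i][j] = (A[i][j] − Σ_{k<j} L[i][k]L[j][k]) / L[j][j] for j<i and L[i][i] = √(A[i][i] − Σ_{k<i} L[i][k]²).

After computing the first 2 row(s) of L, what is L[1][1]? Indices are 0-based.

Step 1: L[0][0] = √(1) = 1.
  L[1][0] = (-2) / L[0][0] = -2.
Step 2: L[1][1] = √(1) = 1.

L[1][1] = 1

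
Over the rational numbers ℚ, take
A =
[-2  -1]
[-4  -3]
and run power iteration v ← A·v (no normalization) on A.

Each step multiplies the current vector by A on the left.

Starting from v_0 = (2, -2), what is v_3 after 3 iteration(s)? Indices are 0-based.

v_0 = (2, -2).
v_1 = A·v_0 = (-2, -2).
v_2 = A·v_1 = (6, 14).
v_3 = A·v_2 = (-26, -66).

v_3 = (-26, -66)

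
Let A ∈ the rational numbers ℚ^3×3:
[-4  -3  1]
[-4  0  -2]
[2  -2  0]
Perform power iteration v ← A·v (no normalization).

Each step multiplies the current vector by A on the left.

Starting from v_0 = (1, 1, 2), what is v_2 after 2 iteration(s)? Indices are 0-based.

v_2 = (44, 20, 6)

v_0 = (1, 1, 2).
v_1 = A·v_0 = (-5, -8, 0).
v_2 = A·v_1 = (44, 20, 6).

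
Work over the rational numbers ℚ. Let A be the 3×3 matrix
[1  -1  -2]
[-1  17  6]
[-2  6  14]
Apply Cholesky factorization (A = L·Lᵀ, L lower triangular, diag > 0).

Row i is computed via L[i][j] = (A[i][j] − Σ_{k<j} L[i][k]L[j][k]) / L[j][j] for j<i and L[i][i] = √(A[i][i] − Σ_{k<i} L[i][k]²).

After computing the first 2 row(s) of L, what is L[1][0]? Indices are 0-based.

Step 1: L[0][0] = √(1) = 1.
  L[1][0] = (-1) / L[0][0] = -1.
Step 2: L[1][1] = √(16) = 4.

L[1][0] = -1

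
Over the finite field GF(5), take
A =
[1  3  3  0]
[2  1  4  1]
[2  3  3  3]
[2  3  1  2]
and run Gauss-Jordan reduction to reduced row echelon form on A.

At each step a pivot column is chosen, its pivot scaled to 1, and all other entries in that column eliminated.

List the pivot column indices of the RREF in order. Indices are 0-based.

pivot(0,0)=1: scale R0 → (1, 3, 3, 0)
  clear (1,0): R1 −= (2)R0 → (0, 0, 3, 1)
  clear (2,0): R2 −= (2)R0 → (0, 2, 2, 3)
  clear (3,0): R3 −= (2)R0 → (0, 2, 0, 2)
pivot(1,1): swap R1↔R2
pivot(1,1)=2: scale R1 → (0, 1, 1, 4)
  clear (0,1): R0 −= (3)R1 → (1, 0, 0, 3)
  clear (3,1): R3 −= (2)R1 → (0, 0, 3, 4)
pivot(2,2)=3: scale R2 → (0, 0, 1, 2)
  clear (1,2): R1 −= (1)R2 → (0, 1, 0, 2)
  clear (3,2): R3 −= (3)R2 → (0, 0, 0, 3)
pivot(3,3)=3: scale R3 → (0, 0, 0, 1)
  clear (0,3): R0 −= (3)R3 → (1, 0, 0, 0)
  clear (1,3): R1 −= (2)R3 → (0, 1, 0, 0)
  clear (2,3): R2 −= (2)R3 → (0, 0, 1, 0)

pivot columns: 0, 1, 2, 3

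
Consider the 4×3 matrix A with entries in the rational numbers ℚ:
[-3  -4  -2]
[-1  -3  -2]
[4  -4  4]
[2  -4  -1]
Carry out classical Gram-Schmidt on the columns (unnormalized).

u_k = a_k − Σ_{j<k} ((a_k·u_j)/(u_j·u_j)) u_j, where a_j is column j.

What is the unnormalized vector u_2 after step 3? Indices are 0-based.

u_2 = (530/543, -404/543, 820/543, -349/181)

Step 1: u_0 = a_0 = (-3, -1, 4, 2).
Step 2: u_1 = a_1 − (-3/10)·u_0 = (-49/10, -33/10, -14/5, -17/5).
Step 3: u_2 = a_2 − (11/15)·u_0 − (86/543)·u_1 = (530/543, -404/543, 820/543, -349/181).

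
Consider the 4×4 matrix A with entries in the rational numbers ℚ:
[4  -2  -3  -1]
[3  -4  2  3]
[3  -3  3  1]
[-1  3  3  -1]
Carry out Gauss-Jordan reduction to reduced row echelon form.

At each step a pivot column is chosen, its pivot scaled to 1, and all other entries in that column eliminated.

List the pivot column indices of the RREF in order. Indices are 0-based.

step 1: normalize row 0 (÷4) = (1, -1/2, -3/4, -1/4)
  row 1: subtract 3×row0 = (0, -5/2, 17/4, 15/4)
  row 2: subtract 3×row0 = (0, -3/2, 21/4, 7/4)
  row 3: subtract -1×row0 = (0, 5/2, 9/4, -5/4)
step 2: normalize row 1 (÷-5/2) = (0, 1, -17/10, -3/2)
  row 0: subtract -1/2×row1 = (1, 0, -8/5, -1)
  row 2: subtract -3/2×row1 = (0, 0, 27/10, -1/2)
  row 3: subtract 5/2×row1 = (0, 0, 13/2, 5/2)
step 3: normalize row 2 (÷27/10) = (0, 0, 1, -5/27)
  row 0: subtract -8/5×row2 = (1, 0, 0, -35/27)
  row 1: subtract -17/10×row2 = (0, 1, 0, -49/27)
  row 3: subtract 13/2×row2 = (0, 0, 0, 100/27)
step 4: normalize row 3 (÷100/27) = (0, 0, 0, 1)
  row 0: subtract -35/27×row3 = (1, 0, 0, 0)
  row 1: subtract -49/27×row3 = (0, 1, 0, 0)
  row 2: subtract -5/27×row3 = (0, 0, 1, 0)

pivot columns: 0, 1, 2, 3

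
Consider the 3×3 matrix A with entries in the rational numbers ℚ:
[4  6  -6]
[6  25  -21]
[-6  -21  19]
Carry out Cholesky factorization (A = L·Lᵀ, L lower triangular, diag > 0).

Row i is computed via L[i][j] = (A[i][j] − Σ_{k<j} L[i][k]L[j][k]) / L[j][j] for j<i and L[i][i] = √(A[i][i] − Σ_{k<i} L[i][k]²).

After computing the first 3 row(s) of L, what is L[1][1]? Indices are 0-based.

Step 1: L[0][0] = √(4) = 2.
  L[1][0] = (6) / L[0][0] = 3.
Step 2: L[1][1] = √(16) = 4.
  L[2][0] = (-6) / L[0][0] = -3.
  L[2][1] = (-12) / L[1][1] = -3.
Step 3: L[2][2] = √(1) = 1.

L[1][1] = 4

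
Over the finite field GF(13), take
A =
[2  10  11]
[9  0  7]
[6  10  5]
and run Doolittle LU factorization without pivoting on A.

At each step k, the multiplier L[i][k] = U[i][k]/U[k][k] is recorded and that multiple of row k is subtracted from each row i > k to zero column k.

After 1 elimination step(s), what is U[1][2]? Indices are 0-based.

U[1][2] = 3

[col 0] pivot 2
  R1 -= 11*R0 → (0, 7, 3)  (L[1][0] := 11)
  R2 -= 3*R0 → (0, 6, 11)  (L[2][0] := 3)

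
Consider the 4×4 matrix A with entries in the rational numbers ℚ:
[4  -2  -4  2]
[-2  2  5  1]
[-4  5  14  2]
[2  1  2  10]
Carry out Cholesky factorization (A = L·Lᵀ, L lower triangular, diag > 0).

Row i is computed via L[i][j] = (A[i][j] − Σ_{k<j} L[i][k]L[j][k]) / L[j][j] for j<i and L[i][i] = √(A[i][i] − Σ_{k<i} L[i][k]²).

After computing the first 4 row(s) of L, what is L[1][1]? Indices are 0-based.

Step 1: L[0][0] = √(4) = 2.
  L[1][0] = (-2) / L[0][0] = -1.
Step 2: L[1][1] = √(1) = 1.
  L[2][0] = (-4) / L[0][0] = -2.
  L[2][1] = (3) / L[1][1] = 3.
Step 3: L[2][2] = √(1) = 1.
  L[3][0] = (2) / L[0][0] = 1.
  L[3][1] = (2) / L[1][1] = 2.
  L[3][2] = (-2) / L[2][2] = -2.
Step 4: L[3][3] = √(1) = 1.

L[1][1] = 1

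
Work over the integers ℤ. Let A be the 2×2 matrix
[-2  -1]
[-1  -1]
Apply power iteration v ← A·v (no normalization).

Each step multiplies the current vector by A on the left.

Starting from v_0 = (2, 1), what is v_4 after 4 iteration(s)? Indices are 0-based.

v_0 = (2, 1).
v_1 = A·v_0 = (-5, -3).
v_2 = A·v_1 = (13, 8).
v_3 = A·v_2 = (-34, -21).
v_4 = A·v_3 = (89, 55).

v_4 = (89, 55)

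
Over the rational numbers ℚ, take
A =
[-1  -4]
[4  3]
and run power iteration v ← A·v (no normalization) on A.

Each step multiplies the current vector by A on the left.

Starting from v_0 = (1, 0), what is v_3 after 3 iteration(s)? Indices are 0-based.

v_3 = (-17, -36)

v_0 = (1, 0).
v_1 = A·v_0 = (-1, 4).
v_2 = A·v_1 = (-15, 8).
v_3 = A·v_2 = (-17, -36).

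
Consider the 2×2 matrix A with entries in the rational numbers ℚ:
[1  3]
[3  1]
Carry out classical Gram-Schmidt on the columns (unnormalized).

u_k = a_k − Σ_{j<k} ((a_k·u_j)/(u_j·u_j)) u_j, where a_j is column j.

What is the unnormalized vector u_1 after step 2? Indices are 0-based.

u_1 = (12/5, -4/5)

Step 1: u_0 = a_0 = (1, 3).
Step 2: u_1 = a_1 − (3/5)·u_0 = (12/5, -4/5).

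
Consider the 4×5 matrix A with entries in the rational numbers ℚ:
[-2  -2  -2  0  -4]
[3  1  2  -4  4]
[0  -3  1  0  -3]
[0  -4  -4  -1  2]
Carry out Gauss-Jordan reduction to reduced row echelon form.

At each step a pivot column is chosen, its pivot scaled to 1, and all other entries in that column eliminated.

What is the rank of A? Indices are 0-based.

[1] R0 /= -2  ⇒  (1, 1, 1, 0, 2)
     R1 -= 3·R0  ⇒  (0, -2, -1, -4, -2)
[2] R1 /= -2  ⇒  (0, 1, 1/2, 2, 1)
     R0 -= 1·R1  ⇒  (1, 0, 1/2, -2, 1)
     R2 -= -3·R1  ⇒  (0, 0, 5/2, 6, 0)
     R3 -= -4·R1  ⇒  (0, 0, -2, 7, 6)
[3] R2 /= 5/2  ⇒  (0, 0, 1, 12/5, 0)
     R0 -= 1/2·R2  ⇒  (1, 0, 0, -16/5, 1)
     R1 -= 1/2·R2  ⇒  (0, 1, 0, 4/5, 1)
     R3 -= -2·R2  ⇒  (0, 0, 0, 59/5, 6)
[4] R3 /= 59/5  ⇒  (0, 0, 0, 1, 30/59)
     R0 -= -16/5·R3  ⇒  (1, 0, 0, 0, 155/59)
     R1 -= 4/5·R3  ⇒  (0, 1, 0, 0, 35/59)
     R2 -= 12/5·R3  ⇒  (0, 0, 1, 0, -72/59)

rank = 4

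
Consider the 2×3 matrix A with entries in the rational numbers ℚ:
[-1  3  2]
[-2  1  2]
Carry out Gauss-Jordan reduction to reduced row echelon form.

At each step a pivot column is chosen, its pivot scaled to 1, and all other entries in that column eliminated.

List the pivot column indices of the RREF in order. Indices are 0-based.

pivot columns: 0, 1

step 1: normalize row 0 (÷-1) = (1, -3, -2)
  row 1: subtract -2×row0 = (0, -5, -2)
step 2: normalize row 1 (÷-5) = (0, 1, 2/5)
  row 0: subtract -3×row1 = (1, 0, -4/5)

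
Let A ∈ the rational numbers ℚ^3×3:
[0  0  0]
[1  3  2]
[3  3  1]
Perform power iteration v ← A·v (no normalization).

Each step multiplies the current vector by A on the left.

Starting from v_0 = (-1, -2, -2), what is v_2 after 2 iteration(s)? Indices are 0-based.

v_0 = (-1, -2, -2).
v_1 = A·v_0 = (0, -11, -11).
v_2 = A·v_1 = (0, -55, -44).

v_2 = (0, -55, -44)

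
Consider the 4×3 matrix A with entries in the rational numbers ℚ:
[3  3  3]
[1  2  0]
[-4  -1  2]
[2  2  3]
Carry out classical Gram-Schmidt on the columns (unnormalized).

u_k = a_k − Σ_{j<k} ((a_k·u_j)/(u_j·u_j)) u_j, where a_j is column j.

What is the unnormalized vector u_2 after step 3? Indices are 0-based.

u_2 = (129/179, -393/179, 131/179, 265/179)

Step 1: u_0 = a_0 = (3, 1, -4, 2).
Step 2: u_1 = a_1 − (19/30)·u_0 = (11/10, 41/30, 23/15, 11/15).
Step 3: u_2 = a_2 − (7/30)·u_0 − (257/179)·u_1 = (129/179, -393/179, 131/179, 265/179).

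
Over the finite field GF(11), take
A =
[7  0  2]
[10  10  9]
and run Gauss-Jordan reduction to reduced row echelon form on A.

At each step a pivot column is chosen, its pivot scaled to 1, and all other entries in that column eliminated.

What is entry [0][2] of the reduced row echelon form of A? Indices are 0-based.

M[0][2] = 5

step 1: normalize row 0 (÷7) = (1, 0, 5)
  row 1: subtract 10×row0 = (0, 10, 3)
step 2: normalize row 1 (÷10) = (0, 1, 8)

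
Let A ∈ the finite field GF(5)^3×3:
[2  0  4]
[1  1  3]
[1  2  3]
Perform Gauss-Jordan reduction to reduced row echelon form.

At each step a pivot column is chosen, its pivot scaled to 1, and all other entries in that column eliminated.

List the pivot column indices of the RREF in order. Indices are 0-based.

pivot columns: 0, 1, 2

step 1: normalize row 0 (÷2) = (1, 0, 2)
  row 1: subtract 1×row0 = (0, 1, 1)
  row 2: subtract 1×row0 = (0, 2, 1)
step 2: normalize row 1 (÷1) = (0, 1, 1)
  row 2: subtract 2×row1 = (0, 0, 4)
step 3: normalize row 2 (÷4) = (0, 0, 1)
  row 0: subtract 2×row2 = (1, 0, 0)
  row 1: subtract 1×row2 = (0, 1, 0)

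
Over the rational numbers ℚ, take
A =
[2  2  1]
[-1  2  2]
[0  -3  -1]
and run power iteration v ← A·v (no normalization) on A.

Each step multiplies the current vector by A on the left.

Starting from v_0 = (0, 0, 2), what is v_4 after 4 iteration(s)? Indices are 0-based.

v_0 = (0, 0, 2).
v_1 = A·v_0 = (2, 4, -2).
v_2 = A·v_1 = (10, 2, -10).
v_3 = A·v_2 = (14, -26, 4).
v_4 = A·v_3 = (-20, -58, 74).

v_4 = (-20, -58, 74)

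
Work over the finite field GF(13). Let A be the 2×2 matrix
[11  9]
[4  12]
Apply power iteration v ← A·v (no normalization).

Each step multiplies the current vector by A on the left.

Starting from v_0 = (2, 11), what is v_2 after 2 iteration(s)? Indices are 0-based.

v_2 = (4, 6)

v_0 = (2, 11).
v_1 = A·v_0 = (4, 10).
v_2 = A·v_1 = (4, 6).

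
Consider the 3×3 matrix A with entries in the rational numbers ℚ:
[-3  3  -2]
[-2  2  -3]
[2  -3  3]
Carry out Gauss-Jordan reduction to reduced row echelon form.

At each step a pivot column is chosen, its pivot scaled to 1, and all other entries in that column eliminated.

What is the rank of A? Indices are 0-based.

pivot(0,0)=-3: scale R0 → (1, -1, 2/3)
  clear (1,0): R1 −= (-2)R0 → (0, 0, -5/3)
  clear (2,0): R2 −= (2)R0 → (0, -1, 5/3)
pivot(1,1): swap R1↔R2
pivot(1,1)=-1: scale R1 → (0, 1, -5/3)
  clear (0,1): R0 −= (-1)R1 → (1, 0, -1)
pivot(2,2)=-5/3: scale R2 → (0, 0, 1)
  clear (0,2): R0 −= (-1)R2 → (1, 0, 0)
  clear (1,2): R1 −= (-5/3)R2 → (0, 1, 0)

rank = 3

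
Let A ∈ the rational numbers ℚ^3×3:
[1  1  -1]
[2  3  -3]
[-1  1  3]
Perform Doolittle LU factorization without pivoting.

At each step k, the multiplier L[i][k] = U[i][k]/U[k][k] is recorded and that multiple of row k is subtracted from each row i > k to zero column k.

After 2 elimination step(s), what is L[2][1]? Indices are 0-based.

Step 1: pivot at (0,0) is 1.
  row1 ← row1 − (2)·row0  ⇒  L[1][0]=2, U row1=(0, 1, -1)
  row2 ← row2 − (-1)·row0  ⇒  L[2][0]=-1, U row2=(0, 2, 2)
Step 2: pivot at (1,1) is 1.
  row2 ← row2 − (2)·row1  ⇒  L[2][1]=2, U row2=(0, 0, 4)

L[2][1] = 2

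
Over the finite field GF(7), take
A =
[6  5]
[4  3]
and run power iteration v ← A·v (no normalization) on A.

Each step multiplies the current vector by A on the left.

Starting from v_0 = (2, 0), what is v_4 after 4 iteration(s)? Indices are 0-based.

v_0 = (2, 0).
v_1 = A·v_0 = (5, 1).
v_2 = A·v_1 = (0, 2).
v_3 = A·v_2 = (3, 6).
v_4 = A·v_3 = (6, 2).

v_4 = (6, 2)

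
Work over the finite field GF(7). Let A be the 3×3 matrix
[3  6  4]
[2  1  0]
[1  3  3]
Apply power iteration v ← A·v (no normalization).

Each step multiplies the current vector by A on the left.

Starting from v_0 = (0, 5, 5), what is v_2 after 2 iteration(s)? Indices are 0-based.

v_2 = (6, 0, 1)

v_0 = (0, 5, 5).
v_1 = A·v_0 = (1, 5, 2).
v_2 = A·v_1 = (6, 0, 1).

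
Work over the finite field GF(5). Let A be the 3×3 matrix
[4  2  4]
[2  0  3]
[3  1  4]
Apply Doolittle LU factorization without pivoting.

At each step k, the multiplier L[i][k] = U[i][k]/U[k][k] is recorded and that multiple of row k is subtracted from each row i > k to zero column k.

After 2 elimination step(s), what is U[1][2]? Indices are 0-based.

U[1][2] = 1

[col 0] pivot 4
  R1 -= 3*R0 → (0, 4, 1)  (L[1][0] := 3)
  R2 -= 2*R0 → (0, 2, 1)  (L[2][0] := 2)
[col 1] pivot 4
  R2 -= 3*R1 → (0, 0, 3)  (L[2][1] := 3)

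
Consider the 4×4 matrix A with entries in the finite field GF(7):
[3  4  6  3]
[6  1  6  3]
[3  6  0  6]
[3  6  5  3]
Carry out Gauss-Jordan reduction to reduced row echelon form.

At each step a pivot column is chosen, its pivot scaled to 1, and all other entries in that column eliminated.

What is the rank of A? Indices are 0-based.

rank = 4

step 1: normalize row 0 (÷3) = (1, 6, 2, 1)
  row 1: subtract 6×row0 = (0, 0, 1, 4)
  row 2: subtract 3×row0 = (0, 2, 1, 3)
  row 3: subtract 3×row0 = (0, 2, 6, 0)
step 2: exchange rows 1,2
step 2: normalize row 1 (÷2) = (0, 1, 4, 5)
  row 0: subtract 6×row1 = (1, 0, 6, 6)
  row 3: subtract 2×row1 = (0, 0, 5, 4)
step 3: normalize row 2 (÷1) = (0, 0, 1, 4)
  row 0: subtract 6×row2 = (1, 0, 0, 3)
  row 1: subtract 4×row2 = (0, 1, 0, 3)
  row 3: subtract 5×row2 = (0, 0, 0, 5)
step 4: normalize row 3 (÷5) = (0, 0, 0, 1)
  row 0: subtract 3×row3 = (1, 0, 0, 0)
  row 1: subtract 3×row3 = (0, 1, 0, 0)
  row 2: subtract 4×row3 = (0, 0, 1, 0)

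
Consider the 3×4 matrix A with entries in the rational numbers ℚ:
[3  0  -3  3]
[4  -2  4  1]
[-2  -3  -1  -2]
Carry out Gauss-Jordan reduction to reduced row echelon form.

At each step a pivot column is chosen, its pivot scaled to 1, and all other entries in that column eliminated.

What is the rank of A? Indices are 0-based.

[1] R0 /= 3  ⇒  (1, 0, -1, 1)
     R1 -= 4·R0  ⇒  (0, -2, 8, -3)
     R2 -= -2·R0  ⇒  (0, -3, -3, 0)
[2] R1 /= -2  ⇒  (0, 1, -4, 3/2)
     R2 -= -3·R1  ⇒  (0, 0, -15, 9/2)
[3] R2 /= -15  ⇒  (0, 0, 1, -3/10)
     R0 -= -1·R2  ⇒  (1, 0, 0, 7/10)
     R1 -= -4·R2  ⇒  (0, 1, 0, 3/10)

rank = 3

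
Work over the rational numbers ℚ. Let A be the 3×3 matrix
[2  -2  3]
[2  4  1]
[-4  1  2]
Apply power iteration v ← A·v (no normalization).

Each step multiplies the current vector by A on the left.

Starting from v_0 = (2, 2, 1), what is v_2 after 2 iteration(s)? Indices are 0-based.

v_2 = (-32, 54, -7)

v_0 = (2, 2, 1).
v_1 = A·v_0 = (3, 13, -4).
v_2 = A·v_1 = (-32, 54, -7).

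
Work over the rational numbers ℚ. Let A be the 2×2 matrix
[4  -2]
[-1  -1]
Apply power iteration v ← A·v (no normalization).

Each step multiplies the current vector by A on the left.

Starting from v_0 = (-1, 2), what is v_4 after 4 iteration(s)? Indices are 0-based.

v_0 = (-1, 2).
v_1 = A·v_0 = (-8, -1).
v_2 = A·v_1 = (-30, 9).
v_3 = A·v_2 = (-138, 21).
v_4 = A·v_3 = (-594, 117).

v_4 = (-594, 117)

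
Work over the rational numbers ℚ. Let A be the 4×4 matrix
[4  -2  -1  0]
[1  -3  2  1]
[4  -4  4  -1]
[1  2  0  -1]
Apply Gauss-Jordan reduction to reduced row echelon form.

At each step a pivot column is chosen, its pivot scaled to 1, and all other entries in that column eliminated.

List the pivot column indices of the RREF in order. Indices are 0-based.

pivot columns: 0, 1, 2, 3

[1] R0 /= 4  ⇒  (1, -1/2, -1/4, 0)
     R1 -= 1·R0  ⇒  (0, -5/2, 9/4, 1)
     R2 -= 4·R0  ⇒  (0, -2, 5, -1)
     R3 -= 1·R0  ⇒  (0, 5/2, 1/4, -1)
[2] R1 /= -5/2  ⇒  (0, 1, -9/10, -2/5)
     R0 -= -1/2·R1  ⇒  (1, 0, -7/10, -1/5)
     R2 -= -2·R1  ⇒  (0, 0, 16/5, -9/5)
     R3 -= 5/2·R1  ⇒  (0, 0, 5/2, 0)
[3] R2 /= 16/5  ⇒  (0, 0, 1, -9/16)
     R0 -= -7/10·R2  ⇒  (1, 0, 0, -19/32)
     R1 -= -9/10·R2  ⇒  (0, 1, 0, -29/32)
     R3 -= 5/2·R2  ⇒  (0, 0, 0, 45/32)
[4] R3 /= 45/32  ⇒  (0, 0, 0, 1)
     R0 -= -19/32·R3  ⇒  (1, 0, 0, 0)
     R1 -= -29/32·R3  ⇒  (0, 1, 0, 0)
     R2 -= -9/16·R3  ⇒  (0, 0, 1, 0)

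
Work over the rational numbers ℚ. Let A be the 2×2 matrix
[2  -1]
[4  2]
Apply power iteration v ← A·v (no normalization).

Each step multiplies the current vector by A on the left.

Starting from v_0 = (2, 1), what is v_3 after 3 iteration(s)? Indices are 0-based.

v_0 = (2, 1).
v_1 = A·v_0 = (3, 10).
v_2 = A·v_1 = (-4, 32).
v_3 = A·v_2 = (-40, 48).

v_3 = (-40, 48)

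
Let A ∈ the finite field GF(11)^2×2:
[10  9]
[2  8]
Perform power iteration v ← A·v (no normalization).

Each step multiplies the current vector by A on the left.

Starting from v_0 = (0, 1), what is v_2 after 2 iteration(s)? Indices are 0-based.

v_2 = (8, 5)

v_0 = (0, 1).
v_1 = A·v_0 = (9, 8).
v_2 = A·v_1 = (8, 5).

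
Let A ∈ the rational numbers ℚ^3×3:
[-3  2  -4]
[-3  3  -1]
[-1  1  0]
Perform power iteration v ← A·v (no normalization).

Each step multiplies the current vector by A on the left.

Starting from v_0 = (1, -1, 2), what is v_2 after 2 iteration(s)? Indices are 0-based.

v_2 = (31, 17, 5)

v_0 = (1, -1, 2).
v_1 = A·v_0 = (-13, -8, -2).
v_2 = A·v_1 = (31, 17, 5).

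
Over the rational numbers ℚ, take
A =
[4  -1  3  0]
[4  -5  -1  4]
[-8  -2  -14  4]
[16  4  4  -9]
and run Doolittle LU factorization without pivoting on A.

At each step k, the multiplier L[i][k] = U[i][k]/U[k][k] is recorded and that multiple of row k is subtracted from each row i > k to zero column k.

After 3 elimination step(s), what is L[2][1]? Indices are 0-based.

L[2][1] = 1

Step 1: pivot at (0,0) is 4.
  row1 ← row1 − (1)·row0  ⇒  L[1][0]=1, U row1=(0, -4, -4, 4)
  row2 ← row2 − (-2)·row0  ⇒  L[2][0]=-2, U row2=(0, -4, -8, 4)
  row3 ← row3 − (4)·row0  ⇒  L[3][0]=4, U row3=(0, 8, -8, -9)
Step 2: pivot at (1,1) is -4.
  row2 ← row2 − (1)·row1  ⇒  L[2][1]=1, U row2=(0, 0, -4, 0)
  row3 ← row3 − (-2)·row1  ⇒  L[3][1]=-2, U row3=(0, 0, -16, -1)
Step 3: pivot at (2,2) is -4.
  row3 ← row3 − (4)·row2  ⇒  L[3][2]=4, U row3=(0, 0, 0, -1)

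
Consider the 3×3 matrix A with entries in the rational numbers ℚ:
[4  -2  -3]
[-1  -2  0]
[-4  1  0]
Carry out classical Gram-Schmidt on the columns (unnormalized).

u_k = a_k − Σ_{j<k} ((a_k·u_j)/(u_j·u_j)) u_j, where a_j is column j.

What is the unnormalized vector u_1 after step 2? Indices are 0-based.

Step 1: u_0 = a_0 = (4, -1, -4).
Step 2: u_1 = a_1 − (-10/33)·u_0 = (-26/33, -76/33, -7/33).

u_1 = (-26/33, -76/33, -7/33)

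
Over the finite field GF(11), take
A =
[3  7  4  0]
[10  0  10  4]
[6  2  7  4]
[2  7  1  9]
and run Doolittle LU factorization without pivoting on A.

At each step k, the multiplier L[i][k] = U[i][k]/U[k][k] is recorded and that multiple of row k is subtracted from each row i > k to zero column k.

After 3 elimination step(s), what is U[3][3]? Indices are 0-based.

Step 1: pivot at (0,0) is 3.
  row1 ← row1 − (7)·row0  ⇒  L[1][0]=7, U row1=(0, 6, 4, 4)
  row2 ← row2 − (2)·row0  ⇒  L[2][0]=2, U row2=(0, 10, 10, 4)
  row3 ← row3 − (8)·row0  ⇒  L[3][0]=8, U row3=(0, 6, 2, 9)
Step 2: pivot at (1,1) is 6.
  row2 ← row2 − (9)·row1  ⇒  L[2][1]=9, U row2=(0, 0, 7, 1)
  row3 ← row3 − (1)·row1  ⇒  L[3][1]=1, U row3=(0, 0, 9, 5)
Step 3: pivot at (2,2) is 7.
  row3 ← row3 − (6)·row2  ⇒  L[3][2]=6, U row3=(0, 0, 0, 10)

U[3][3] = 10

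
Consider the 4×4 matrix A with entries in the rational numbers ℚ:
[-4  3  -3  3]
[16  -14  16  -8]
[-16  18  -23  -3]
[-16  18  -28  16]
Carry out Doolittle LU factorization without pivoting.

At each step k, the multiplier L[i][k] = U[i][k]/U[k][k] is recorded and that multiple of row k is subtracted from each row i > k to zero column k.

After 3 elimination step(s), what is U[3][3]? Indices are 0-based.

U[3][3] = 4

[col 0] pivot -4
  R1 -= -4*R0 → (0, -2, 4, 4)  (L[1][0] := -4)
  R2 -= 4*R0 → (0, 6, -11, -15)  (L[2][0] := 4)
  R3 -= 4*R0 → (0, 6, -16, 4)  (L[3][0] := 4)
[col 1] pivot -2
  R2 -= -3*R1 → (0, 0, 1, -3)  (L[2][1] := -3)
  R3 -= -3*R1 → (0, 0, -4, 16)  (L[3][1] := -3)
[col 2] pivot 1
  R3 -= -4*R2 → (0, 0, 0, 4)  (L[3][2] := -4)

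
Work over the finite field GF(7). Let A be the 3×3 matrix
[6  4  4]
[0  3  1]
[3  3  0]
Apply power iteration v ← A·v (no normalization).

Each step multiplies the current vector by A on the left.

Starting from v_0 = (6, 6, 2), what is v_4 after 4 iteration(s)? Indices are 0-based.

v_0 = (6, 6, 2).
v_1 = A·v_0 = (5, 6, 1).
v_2 = A·v_1 = (2, 5, 5).
v_3 = A·v_2 = (3, 6, 0).
v_4 = A·v_3 = (0, 4, 6).

v_4 = (0, 4, 6)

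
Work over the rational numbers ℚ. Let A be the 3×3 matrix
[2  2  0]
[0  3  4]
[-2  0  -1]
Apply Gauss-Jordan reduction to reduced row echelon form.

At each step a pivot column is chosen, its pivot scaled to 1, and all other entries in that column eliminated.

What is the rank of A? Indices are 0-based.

step 1: normalize row 0 (÷2) = (1, 1, 0)
  row 2: subtract -2×row0 = (0, 2, -1)
step 2: normalize row 1 (÷3) = (0, 1, 4/3)
  row 0: subtract 1×row1 = (1, 0, -4/3)
  row 2: subtract 2×row1 = (0, 0, -11/3)
step 3: normalize row 2 (÷-11/3) = (0, 0, 1)
  row 0: subtract -4/3×row2 = (1, 0, 0)
  row 1: subtract 4/3×row2 = (0, 1, 0)

rank = 3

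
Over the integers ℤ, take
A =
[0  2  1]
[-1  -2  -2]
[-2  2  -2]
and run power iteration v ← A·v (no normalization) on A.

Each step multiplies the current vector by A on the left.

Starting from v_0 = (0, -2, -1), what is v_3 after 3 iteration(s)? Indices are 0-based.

v_0 = (0, -2, -1).
v_1 = A·v_0 = (-5, 6, -2).
v_2 = A·v_1 = (10, -3, 26).
v_3 = A·v_2 = (20, -56, -78).

v_3 = (20, -56, -78)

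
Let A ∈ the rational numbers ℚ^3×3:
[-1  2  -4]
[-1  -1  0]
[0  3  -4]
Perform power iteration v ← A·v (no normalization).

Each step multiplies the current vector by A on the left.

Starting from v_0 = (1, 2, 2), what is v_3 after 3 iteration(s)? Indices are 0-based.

v_0 = (1, 2, 2).
v_1 = A·v_0 = (-5, -3, -2).
v_2 = A·v_1 = (7, 8, -1).
v_3 = A·v_2 = (13, -15, 28).

v_3 = (13, -15, 28)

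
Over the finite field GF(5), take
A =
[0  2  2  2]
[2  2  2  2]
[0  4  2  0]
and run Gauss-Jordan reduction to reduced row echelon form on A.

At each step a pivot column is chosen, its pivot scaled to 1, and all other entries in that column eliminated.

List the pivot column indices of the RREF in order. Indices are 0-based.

step 1: exchange rows 0,1
step 1: normalize row 0 (÷2) = (1, 1, 1, 1)
step 2: normalize row 1 (÷2) = (0, 1, 1, 1)
  row 0: subtract 1×row1 = (1, 0, 0, 0)
  row 2: subtract 4×row1 = (0, 0, 3, 1)
step 3: normalize row 2 (÷3) = (0, 0, 1, 2)
  row 1: subtract 1×row2 = (0, 1, 0, 4)

pivot columns: 0, 1, 2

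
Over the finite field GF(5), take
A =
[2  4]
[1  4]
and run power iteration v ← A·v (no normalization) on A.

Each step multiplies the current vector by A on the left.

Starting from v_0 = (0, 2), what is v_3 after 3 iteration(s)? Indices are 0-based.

v_3 = (1, 3)

v_0 = (0, 2).
v_1 = A·v_0 = (3, 3).
v_2 = A·v_1 = (3, 0).
v_3 = A·v_2 = (1, 3).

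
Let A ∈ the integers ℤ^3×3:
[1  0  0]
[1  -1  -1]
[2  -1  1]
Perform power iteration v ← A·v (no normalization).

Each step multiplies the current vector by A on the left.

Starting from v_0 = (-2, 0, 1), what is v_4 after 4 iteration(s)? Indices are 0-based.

v_0 = (-2, 0, 1).
v_1 = A·v_0 = (-2, -3, -3).
v_2 = A·v_1 = (-2, 4, -4).
v_3 = A·v_2 = (-2, -2, -12).
v_4 = A·v_3 = (-2, 12, -14).

v_4 = (-2, 12, -14)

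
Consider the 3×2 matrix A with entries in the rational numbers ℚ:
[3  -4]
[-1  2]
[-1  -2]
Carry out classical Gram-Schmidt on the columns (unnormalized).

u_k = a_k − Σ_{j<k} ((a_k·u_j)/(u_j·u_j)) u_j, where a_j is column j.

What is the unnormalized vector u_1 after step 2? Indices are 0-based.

Step 1: u_0 = a_0 = (3, -1, -1).
Step 2: u_1 = a_1 − (-12/11)·u_0 = (-8/11, 10/11, -34/11).

u_1 = (-8/11, 10/11, -34/11)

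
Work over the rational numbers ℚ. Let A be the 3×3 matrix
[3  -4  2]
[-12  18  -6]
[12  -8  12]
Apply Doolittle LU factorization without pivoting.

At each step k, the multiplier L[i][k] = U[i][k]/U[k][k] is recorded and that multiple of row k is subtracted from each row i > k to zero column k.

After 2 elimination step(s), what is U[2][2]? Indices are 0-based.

k=0: U[0][0]=3
  eliminate (1,0): mult=-4, new row 1: (0, 2, 2); set L[1][0]=-4
  eliminate (2,0): mult=4, new row 2: (0, 8, 4); set L[2][0]=4
k=1: U[1][1]=2
  eliminate (2,1): mult=4, new row 2: (0, 0, -4); set L[2][1]=4

U[2][2] = -4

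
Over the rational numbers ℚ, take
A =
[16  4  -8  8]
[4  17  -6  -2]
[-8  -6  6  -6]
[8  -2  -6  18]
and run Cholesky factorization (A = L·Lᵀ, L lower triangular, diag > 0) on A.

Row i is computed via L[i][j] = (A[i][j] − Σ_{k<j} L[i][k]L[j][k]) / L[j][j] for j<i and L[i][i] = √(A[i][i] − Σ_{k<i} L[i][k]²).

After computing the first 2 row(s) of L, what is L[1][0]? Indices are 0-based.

L[1][0] = 1

Step 1: L[0][0] = √(16) = 4.
  L[1][0] = (4) / L[0][0] = 1.
Step 2: L[1][1] = √(16) = 4.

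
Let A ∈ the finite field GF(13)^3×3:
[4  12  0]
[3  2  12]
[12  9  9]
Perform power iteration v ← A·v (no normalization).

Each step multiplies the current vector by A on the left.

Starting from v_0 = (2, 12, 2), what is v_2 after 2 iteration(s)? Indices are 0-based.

v_0 = (2, 12, 2).
v_1 = A·v_0 = (9, 2, 7).
v_2 = A·v_1 = (8, 11, 7).

v_2 = (8, 11, 7)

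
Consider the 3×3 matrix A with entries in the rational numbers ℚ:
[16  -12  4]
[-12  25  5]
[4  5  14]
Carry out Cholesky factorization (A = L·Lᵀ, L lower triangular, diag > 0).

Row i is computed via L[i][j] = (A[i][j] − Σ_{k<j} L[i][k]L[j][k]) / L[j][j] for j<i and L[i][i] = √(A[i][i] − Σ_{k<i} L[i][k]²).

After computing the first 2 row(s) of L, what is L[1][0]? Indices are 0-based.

L[1][0] = -3

Step 1: L[0][0] = √(16) = 4.
  L[1][0] = (-12) / L[0][0] = -3.
Step 2: L[1][1] = √(16) = 4.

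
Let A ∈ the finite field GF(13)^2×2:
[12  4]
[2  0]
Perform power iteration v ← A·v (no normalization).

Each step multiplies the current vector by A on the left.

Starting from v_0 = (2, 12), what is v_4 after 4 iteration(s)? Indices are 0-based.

v_4 = (12, 3)

v_0 = (2, 12).
v_1 = A·v_0 = (7, 4).
v_2 = A·v_1 = (9, 1).
v_3 = A·v_2 = (8, 5).
v_4 = A·v_3 = (12, 3).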